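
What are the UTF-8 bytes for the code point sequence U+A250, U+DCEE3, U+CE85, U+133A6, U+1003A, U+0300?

EA 89 90 F3 9C BB A3 EC BA 85 F0 93 8E A6 F0 90 80 BA CC 80

U+A250: 3-byte form → EA 89 90.
U+DCEE3: 4-byte form → F3 9C BB A3.
U+CE85: 3-byte form → EC BA 85.
U+133A6: 4-byte form → F0 93 8E A6.
U+1003A: 4-byte form → F0 90 80 BA.
U+0300: 2-byte form → CC 80.
Concatenated (20 bytes): EA 89 90 F3 9C BB A3 EC BA 85 F0 93 8E A6 F0 90 80 BA CC 80.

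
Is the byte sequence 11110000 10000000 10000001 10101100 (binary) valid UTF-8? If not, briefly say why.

Leading byte 0xF0 = 11110000 → 4-byte form.
Continuation bytes all match 10xxxxxx. Payload decodes to 0x6C.
But 0x6C < 0x10000, the minimum for a 4-byte sequence — this is an overlong encoding.

invalid (overlong encoding)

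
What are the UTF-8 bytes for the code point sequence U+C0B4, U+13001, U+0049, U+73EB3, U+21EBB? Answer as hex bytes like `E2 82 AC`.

U+C0B4: 3-byte form → EC 82 B4.
U+13001: 4-byte form → F0 93 80 81.
U+0049: 1-byte form → 49.
U+73EB3: 4-byte form → F1 B3 BA B3.
U+21EBB: 4-byte form → F0 A1 BA BB.
Concatenated (16 bytes): EC 82 B4 F0 93 80 81 49 F1 B3 BA B3 F0 A1 BA BB.

EC 82 B4 F0 93 80 81 49 F1 B3 BA B3 F0 A1 BA BB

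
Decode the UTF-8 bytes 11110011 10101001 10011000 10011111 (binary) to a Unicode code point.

U+E961F

Leading byte 0xF3 = 11110011 matches 11110xxx → 4-byte sequence.
Byte 1: 0xF3 = 11110011, payload 011 (3 bits).
Byte 2: 0xA9 = 10101001 (10xxxxxx ✓), payload 101001.
Byte 3: 0x98 = 10011000 (10xxxxxx ✓), payload 011000.
Byte 4: 0x9F = 10011111 (10xxxxxx ✓), payload 011111.
Concatenate: 011101001011000011111 = 0xE961F (21 bits → U+E961F).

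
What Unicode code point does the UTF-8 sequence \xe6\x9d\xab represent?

Leading byte 0xE6 = 11100110 matches 1110xxxx → 3-byte sequence.
Byte 1: 0xE6 = 11100110, payload 0110 (4 bits).
Byte 2: 0x9D = 10011101 (10xxxxxx ✓), payload 011101.
Byte 3: 0xAB = 10101011 (10xxxxxx ✓), payload 101011.
Concatenate: 0110011101101011 = 0x676B (16 bits → U+676B).

U+676B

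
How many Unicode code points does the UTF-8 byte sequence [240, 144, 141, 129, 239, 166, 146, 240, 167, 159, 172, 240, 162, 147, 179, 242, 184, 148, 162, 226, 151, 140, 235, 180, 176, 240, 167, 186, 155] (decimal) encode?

Byte at offset 0: 0xF0 = 11110000 → 4-byte char (#1). Advance 4.
Byte at offset 4: 0xEF = 11101111 → 3-byte char (#2). Advance 3.
Byte at offset 7: 0xF0 = 11110000 → 4-byte char (#3). Advance 4.
Byte at offset 11: 0xF0 = 11110000 → 4-byte char (#4). Advance 4.
Byte at offset 15: 0xF2 = 11110010 → 4-byte char (#5). Advance 4.
Byte at offset 19: 0xE2 = 11100010 → 3-byte char (#6). Advance 3.
Byte at offset 22: 0xEB = 11101011 → 3-byte char (#7). Advance 3.
Byte at offset 25: 0xF0 = 11110000 → 4-byte char (#8). Advance 4.
Reached end at offset 29 after 8 code points.

8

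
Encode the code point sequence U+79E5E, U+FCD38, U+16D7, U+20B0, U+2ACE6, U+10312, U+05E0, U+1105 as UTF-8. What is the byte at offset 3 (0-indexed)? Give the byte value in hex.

U+79E5E → 4-byte form F1 B9 B9 9E at offsets 0–3.
Offset 3 falls in char 1's range; it's byte 4 of F1 B9 B9 9E = 0x9E.

0x9E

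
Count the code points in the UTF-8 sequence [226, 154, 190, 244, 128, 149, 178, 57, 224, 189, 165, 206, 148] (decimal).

5

Byte at offset 0: 0xE2 = 11100010 → 3-byte char (#1). Advance 3.
Byte at offset 3: 0xF4 = 11110100 → 4-byte char (#2). Advance 4.
Byte at offset 7: 0x39 = 00111001 → 1-byte char (#3). Advance 1.
Byte at offset 8: 0xE0 = 11100000 → 3-byte char (#4). Advance 3.
Byte at offset 11: 0xCE = 11001110 → 2-byte char (#5). Advance 2.
Reached end at offset 13 after 5 code points.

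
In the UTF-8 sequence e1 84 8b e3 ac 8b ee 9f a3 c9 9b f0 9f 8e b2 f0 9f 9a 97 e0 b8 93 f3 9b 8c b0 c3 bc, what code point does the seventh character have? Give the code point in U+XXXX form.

U+0E13

Offset 0: leading byte 0xE1 = 11100001 → 3-byte char #1 = E1 84 8B.
Offset 3: leading byte 0xE3 = 11100011 → 3-byte char #2 = E3 AC 8B.
Offset 6: leading byte 0xEE = 11101110 → 3-byte char #3 = EE 9F A3.
Offset 9: leading byte 0xC9 = 11001001 → 2-byte char #4 = C9 9B.
Offset 11: leading byte 0xF0 = 11110000 → 4-byte char #5 = F0 9F 8E B2.
Offset 15: leading byte 0xF0 = 11110000 → 4-byte char #6 = F0 9F 9A 97.
Offset 19: leading byte 0xE0 = 11100000 → 3-byte char #7 = E0 B8 93.
Leading byte 0xE0 = 11100000 matches 1110xxxx → 3-byte sequence.
Byte 1: 0xE0 = 11100000, payload 0000 (4 bits).
Byte 2: 0xB8 = 10111000 (10xxxxxx ✓), payload 111000.
Byte 3: 0x93 = 10010011 (10xxxxxx ✓), payload 010011.
Concatenate: 0000111000010011 = 0xE13 (16 bits → U+0E13).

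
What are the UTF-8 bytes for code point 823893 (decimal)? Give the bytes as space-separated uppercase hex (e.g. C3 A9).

U+C9255 = 0xC9255 = 823893 decimal. In range U+10000–U+10FFFF → 4-byte form: 11110xxx 10xxxxxx 10xxxxxx 10xxxxxx.
Binary (21 bits): 011001001001001010101.
Split 3+6+6+6: 011 | 001001 | 001001 | 010101.
Byte 1: 11110011 = 0xF3.
Byte 2: 10001001 = 0x89.
Byte 3: 10001001 = 0x89.
Byte 4: 10010101 = 0x95.

F3 89 89 95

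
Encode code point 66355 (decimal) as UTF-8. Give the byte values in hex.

F0 90 8C B3

U+10333 = 0x10333 = 66355 decimal. In range U+10000–U+10FFFF → 4-byte form: 11110xxx 10xxxxxx 10xxxxxx 10xxxxxx.
Binary (21 bits): 000010000001100110011.
Split 3+6+6+6: 000 | 010000 | 001100 | 110011.
Byte 1: 11110000 = 0xF0.
Byte 2: 10010000 = 0x90.
Byte 3: 10001100 = 0x8C.
Byte 4: 10110011 = 0xB3.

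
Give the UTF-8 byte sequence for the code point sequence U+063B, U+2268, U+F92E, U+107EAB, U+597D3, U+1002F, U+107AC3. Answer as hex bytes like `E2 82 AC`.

D8 BB E2 89 A8 EF A4 AE F4 87 BA AB F1 99 9F 93 F0 90 80 AF F4 87 AB 83

U+063B: 2-byte form → D8 BB.
U+2268: 3-byte form → E2 89 A8.
U+F92E: 3-byte form → EF A4 AE.
U+107EAB: 4-byte form → F4 87 BA AB.
U+597D3: 4-byte form → F1 99 9F 93.
U+1002F: 4-byte form → F0 90 80 AF.
U+107AC3: 4-byte form → F4 87 AB 83.
Concatenated (24 bytes): D8 BB E2 89 A8 EF A4 AE F4 87 BA AB F1 99 9F 93 F0 90 80 AF F4 87 AB 83.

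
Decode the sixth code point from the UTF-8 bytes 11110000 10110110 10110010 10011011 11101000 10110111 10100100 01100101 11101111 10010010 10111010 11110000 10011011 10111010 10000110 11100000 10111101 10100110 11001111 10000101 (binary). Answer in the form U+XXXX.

U+0F66

Offset 0: leading byte 0xF0 = 11110000 → 4-byte char #1 = F0 B6 B2 9B.
Offset 4: leading byte 0xE8 = 11101000 → 3-byte char #2 = E8 B7 A4.
Offset 7: leading byte 0x65 = 01100101 → 1-byte char #3 = 65.
Offset 8: leading byte 0xEF = 11101111 → 3-byte char #4 = EF 92 BA.
Offset 11: leading byte 0xF0 = 11110000 → 4-byte char #5 = F0 9B BA 86.
Offset 15: leading byte 0xE0 = 11100000 → 3-byte char #6 = E0 BD A6.
Leading byte 0xE0 = 11100000 matches 1110xxxx → 3-byte sequence.
Byte 1: 0xE0 = 11100000, payload 0000 (4 bits).
Byte 2: 0xBD = 10111101 (10xxxxxx ✓), payload 111101.
Byte 3: 0xA6 = 10100110 (10xxxxxx ✓), payload 100110.
Concatenate: 0000111101100110 = 0xF66 (16 bits → U+0F66).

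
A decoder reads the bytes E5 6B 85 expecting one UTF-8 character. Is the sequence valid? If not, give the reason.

invalid (non-continuation byte where continuation expected)

Leading byte 0xE5 = 11100101 → 3-byte form.
Byte 2 is 0x6B = 01101011, which is not 10xxxxxx — expected a continuation byte.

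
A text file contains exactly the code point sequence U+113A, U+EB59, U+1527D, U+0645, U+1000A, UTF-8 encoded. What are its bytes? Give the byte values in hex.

E1 84 BA EE AD 99 F0 95 89 BD D9 85 F0 90 80 8A

U+113A: 3-byte form → E1 84 BA.
U+EB59: 3-byte form → EE AD 99.
U+1527D: 4-byte form → F0 95 89 BD.
U+0645: 2-byte form → D9 85.
U+1000A: 4-byte form → F0 90 80 8A.
Concatenated (16 bytes): E1 84 BA EE AD 99 F0 95 89 BD D9 85 F0 90 80 8A.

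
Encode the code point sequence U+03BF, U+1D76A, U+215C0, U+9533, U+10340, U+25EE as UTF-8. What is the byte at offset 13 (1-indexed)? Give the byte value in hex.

1-indexed offset 13 is 0-indexed offset 12.
U+03BF → 2-byte form CE BF at offsets 0–1.
U+1D76A → 4-byte form F0 9D 9D AA at offsets 2–5.
U+215C0 → 4-byte form F0 A1 97 80 at offsets 6–9.
U+9533 → 3-byte form E9 94 B3 at offsets 10–12.
Offset 12 falls in char 4's range; it's byte 3 of E9 94 B3 = 0xB3.

0xB3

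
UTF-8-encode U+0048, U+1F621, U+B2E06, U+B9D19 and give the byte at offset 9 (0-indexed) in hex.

U+0048 → 1-byte form 48 at offsets 0–0.
U+1F621 → 4-byte form F0 9F 98 A1 at offsets 1–4.
U+B2E06 → 4-byte form F2 B2 B8 86 at offsets 5–8.
U+B9D19 → 4-byte form F2 B9 B4 99 at offsets 9–12.
Offset 9 falls in char 4's range; it's byte 1 of F2 B9 B4 99 = 0xF2.

0xF2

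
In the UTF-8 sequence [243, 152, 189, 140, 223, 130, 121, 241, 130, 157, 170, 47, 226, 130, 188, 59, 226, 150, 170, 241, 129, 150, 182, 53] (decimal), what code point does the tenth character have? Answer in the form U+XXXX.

U+0035

Offset 0: leading byte 0xF3 = 11110011 → 4-byte char #1 = F3 98 BD 8C.
Offset 4: leading byte 0xDF = 11011111 → 2-byte char #2 = DF 82.
Offset 6: leading byte 0x79 = 01111001 → 1-byte char #3 = 79.
Offset 7: leading byte 0xF1 = 11110001 → 4-byte char #4 = F1 82 9D AA.
Offset 11: leading byte 0x2F = 00101111 → 1-byte char #5 = 2F.
Offset 12: leading byte 0xE2 = 11100010 → 3-byte char #6 = E2 82 BC.
Offset 15: leading byte 0x3B = 00111011 → 1-byte char #7 = 3B.
Offset 16: leading byte 0xE2 = 11100010 → 3-byte char #8 = E2 96 AA.
Offset 19: leading byte 0xF1 = 11110001 → 4-byte char #9 = F1 81 96 B6.
Offset 23: leading byte 0x35 = 00110101 → 1-byte char #10 = 35.
Leading byte 0x35 = 00110101 matches 0xxxxxxx → 1-byte sequence.
Byte 1: 0x35 = 00110101, payload 0110101 (7 bits).
Concatenate: 0110101 = 0x35 (7 bits → U+0035).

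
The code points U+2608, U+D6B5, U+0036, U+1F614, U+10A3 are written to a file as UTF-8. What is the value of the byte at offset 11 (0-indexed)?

0xE1

U+2608 → 3-byte form E2 98 88 at offsets 0–2.
U+D6B5 → 3-byte form ED 9A B5 at offsets 3–5.
U+0036 → 1-byte form 36 at offsets 6–6.
U+1F614 → 4-byte form F0 9F 98 94 at offsets 7–10.
U+10A3 → 3-byte form E1 82 A3 at offsets 11–13.
Offset 11 falls in char 5's range; it's byte 1 of E1 82 A3 = 0xE1.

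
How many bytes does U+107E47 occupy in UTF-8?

U+107E47 = 0x107E47. UTF-8 uses 1 byte below 0x80, 2 below 0x800, 3 below 0x10000, 4 up to 0x10FFFF. 0x107E47 is in U+10000–U+10FFFF → 4 bytes.

4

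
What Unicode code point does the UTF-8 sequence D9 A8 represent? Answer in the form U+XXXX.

U+0668

Leading byte 0xD9 = 11011001 matches 110xxxxx → 2-byte sequence.
Byte 1: 0xD9 = 11011001, payload 11001 (5 bits).
Byte 2: 0xA8 = 10101000 (10xxxxxx ✓), payload 101000.
Concatenate: 11001101000 = 0x668 (11 bits → U+0668).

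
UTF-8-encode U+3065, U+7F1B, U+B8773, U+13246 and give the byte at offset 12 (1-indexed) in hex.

0x93

1-indexed offset 12 is 0-indexed offset 11.
U+3065 → 3-byte form E3 81 A5 at offsets 0–2.
U+7F1B → 3-byte form E7 BC 9B at offsets 3–5.
U+B8773 → 4-byte form F2 B8 9D B3 at offsets 6–9.
U+13246 → 4-byte form F0 93 89 86 at offsets 10–13.
Offset 11 falls in char 4's range; it's byte 2 of F0 93 89 86 = 0x93.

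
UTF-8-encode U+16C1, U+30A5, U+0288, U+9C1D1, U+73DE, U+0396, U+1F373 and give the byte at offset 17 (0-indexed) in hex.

0xF0

U+16C1 → 3-byte form E1 9B 81 at offsets 0–2.
U+30A5 → 3-byte form E3 82 A5 at offsets 3–5.
U+0288 → 2-byte form CA 88 at offsets 6–7.
U+9C1D1 → 4-byte form F2 9C 87 91 at offsets 8–11.
U+73DE → 3-byte form E7 8F 9E at offsets 12–14.
U+0396 → 2-byte form CE 96 at offsets 15–16.
U+1F373 → 4-byte form F0 9F 8D B3 at offsets 17–20.
Offset 17 falls in char 7's range; it's byte 1 of F0 9F 8D B3 = 0xF0.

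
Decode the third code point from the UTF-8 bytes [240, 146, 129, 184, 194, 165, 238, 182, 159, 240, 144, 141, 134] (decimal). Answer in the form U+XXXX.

Offset 0: leading byte 0xF0 = 11110000 → 4-byte char #1 = F0 92 81 B8.
Offset 4: leading byte 0xC2 = 11000010 → 2-byte char #2 = C2 A5.
Offset 6: leading byte 0xEE = 11101110 → 3-byte char #3 = EE B6 9F.
Leading byte 0xEE = 11101110 matches 1110xxxx → 3-byte sequence.
Byte 1: 0xEE = 11101110, payload 1110 (4 bits).
Byte 2: 0xB6 = 10110110 (10xxxxxx ✓), payload 110110.
Byte 3: 0x9F = 10011111 (10xxxxxx ✓), payload 011111.
Concatenate: 1110110110011111 = 0xED9F (16 bits → U+ED9F).

U+ED9F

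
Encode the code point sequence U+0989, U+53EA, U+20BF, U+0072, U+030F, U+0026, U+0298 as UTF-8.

E0 A6 89 E5 8F AA E2 82 BF 72 CC 8F 26 CA 98

U+0989: 3-byte form → E0 A6 89.
U+53EA: 3-byte form → E5 8F AA.
U+20BF: 3-byte form → E2 82 BF.
U+0072: 1-byte form → 72.
U+030F: 2-byte form → CC 8F.
U+0026: 1-byte form → 26.
U+0298: 2-byte form → CA 98.
Concatenated (15 bytes): E0 A6 89 E5 8F AA E2 82 BF 72 CC 8F 26 CA 98.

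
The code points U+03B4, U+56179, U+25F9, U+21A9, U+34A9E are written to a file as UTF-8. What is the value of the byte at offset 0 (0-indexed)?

U+03B4 → 2-byte form CE B4 at offsets 0–1.
Offset 0 falls in char 1's range; it's byte 1 of CE B4 = 0xCE.

0xCE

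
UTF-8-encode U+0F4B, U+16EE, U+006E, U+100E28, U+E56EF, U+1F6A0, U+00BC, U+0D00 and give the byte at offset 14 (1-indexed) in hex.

0x9B

1-indexed offset 14 is 0-indexed offset 13.
U+0F4B → 3-byte form E0 BD 8B at offsets 0–2.
U+16EE → 3-byte form E1 9B AE at offsets 3–5.
U+006E → 1-byte form 6E at offsets 6–6.
U+100E28 → 4-byte form F4 80 B8 A8 at offsets 7–10.
U+E56EF → 4-byte form F3 A5 9B AF at offsets 11–14.
Offset 13 falls in char 5's range; it's byte 3 of F3 A5 9B AF = 0x9B.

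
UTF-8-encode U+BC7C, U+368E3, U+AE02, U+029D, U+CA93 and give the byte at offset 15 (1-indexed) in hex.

0x93

1-indexed offset 15 is 0-indexed offset 14.
U+BC7C → 3-byte form EB B1 BC at offsets 0–2.
U+368E3 → 4-byte form F0 B6 A3 A3 at offsets 3–6.
U+AE02 → 3-byte form EA B8 82 at offsets 7–9.
U+029D → 2-byte form CA 9D at offsets 10–11.
U+CA93 → 3-byte form EC AA 93 at offsets 12–14.
Offset 14 falls in char 5's range; it's byte 3 of EC AA 93 = 0x93.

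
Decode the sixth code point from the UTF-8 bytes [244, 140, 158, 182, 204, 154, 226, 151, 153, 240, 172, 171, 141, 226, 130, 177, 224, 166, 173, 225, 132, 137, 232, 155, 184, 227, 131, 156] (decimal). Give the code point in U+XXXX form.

U+09AD

Offset 0: leading byte 0xF4 = 11110100 → 4-byte char #1 = F4 8C 9E B6.
Offset 4: leading byte 0xCC = 11001100 → 2-byte char #2 = CC 9A.
Offset 6: leading byte 0xE2 = 11100010 → 3-byte char #3 = E2 97 99.
Offset 9: leading byte 0xF0 = 11110000 → 4-byte char #4 = F0 AC AB 8D.
Offset 13: leading byte 0xE2 = 11100010 → 3-byte char #5 = E2 82 B1.
Offset 16: leading byte 0xE0 = 11100000 → 3-byte char #6 = E0 A6 AD.
Leading byte 0xE0 = 11100000 matches 1110xxxx → 3-byte sequence.
Byte 1: 0xE0 = 11100000, payload 0000 (4 bits).
Byte 2: 0xA6 = 10100110 (10xxxxxx ✓), payload 100110.
Byte 3: 0xAD = 10101101 (10xxxxxx ✓), payload 101101.
Concatenate: 0000100110101101 = 0x9AD (16 bits → U+09AD).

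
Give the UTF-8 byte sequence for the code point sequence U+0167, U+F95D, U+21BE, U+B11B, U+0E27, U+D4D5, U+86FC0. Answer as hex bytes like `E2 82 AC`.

C5 A7 EF A5 9D E2 86 BE EB 84 9B E0 B8 A7 ED 93 95 F2 86 BF 80

U+0167: 2-byte form → C5 A7.
U+F95D: 3-byte form → EF A5 9D.
U+21BE: 3-byte form → E2 86 BE.
U+B11B: 3-byte form → EB 84 9B.
U+0E27: 3-byte form → E0 B8 A7.
U+D4D5: 3-byte form → ED 93 95.
U+86FC0: 4-byte form → F2 86 BF 80.
Concatenated (21 bytes): C5 A7 EF A5 9D E2 86 BE EB 84 9B E0 B8 A7 ED 93 95 F2 86 BF 80.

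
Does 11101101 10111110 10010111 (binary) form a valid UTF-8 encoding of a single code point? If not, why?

invalid (encodes a surrogate (U+D800–U+DFFF))

Structurally a 3-byte sequence; payload = 0xDF97.
But 0xDF97 is in U+D800–U+DFFF, the surrogate range. Surrogates are not Unicode scalar values and are forbidden in UTF-8.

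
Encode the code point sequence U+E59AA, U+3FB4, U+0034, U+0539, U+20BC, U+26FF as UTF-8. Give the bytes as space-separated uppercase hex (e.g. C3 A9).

F3 A5 A6 AA E3 BE B4 34 D4 B9 E2 82 BC E2 9B BF

U+E59AA: 4-byte form → F3 A5 A6 AA.
U+3FB4: 3-byte form → E3 BE B4.
U+0034: 1-byte form → 34.
U+0539: 2-byte form → D4 B9.
U+20BC: 3-byte form → E2 82 BC.
U+26FF: 3-byte form → E2 9B BF.
Concatenated (16 bytes): F3 A5 A6 AA E3 BE B4 34 D4 B9 E2 82 BC E2 9B BF.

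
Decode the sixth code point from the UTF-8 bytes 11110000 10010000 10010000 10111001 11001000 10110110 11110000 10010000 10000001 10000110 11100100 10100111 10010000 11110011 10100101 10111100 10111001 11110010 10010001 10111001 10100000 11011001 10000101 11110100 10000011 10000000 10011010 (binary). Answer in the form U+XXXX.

Offset 0: leading byte 0xF0 = 11110000 → 4-byte char #1 = F0 90 90 B9.
Offset 4: leading byte 0xC8 = 11001000 → 2-byte char #2 = C8 B6.
Offset 6: leading byte 0xF0 = 11110000 → 4-byte char #3 = F0 90 81 86.
Offset 10: leading byte 0xE4 = 11100100 → 3-byte char #4 = E4 A7 90.
Offset 13: leading byte 0xF3 = 11110011 → 4-byte char #5 = F3 A5 BC B9.
Offset 17: leading byte 0xF2 = 11110010 → 4-byte char #6 = F2 91 B9 A0.
Leading byte 0xF2 = 11110010 matches 11110xxx → 4-byte sequence.
Byte 1: 0xF2 = 11110010, payload 010 (3 bits).
Byte 2: 0x91 = 10010001 (10xxxxxx ✓), payload 010001.
Byte 3: 0xB9 = 10111001 (10xxxxxx ✓), payload 111001.
Byte 4: 0xA0 = 10100000 (10xxxxxx ✓), payload 100000.
Concatenate: 010010001111001100000 = 0x91E60 (21 bits → U+91E60).

U+91E60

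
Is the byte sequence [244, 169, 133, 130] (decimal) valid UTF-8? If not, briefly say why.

Leading byte 0xF4 = 11110100 → 4-byte form.
Payload = 0x129142, which exceeds U+10FFFF, the maximum Unicode code point. (Leading bytes F5–FF, or F4 followed by ≥ 0x90, are invalid.)

invalid (encodes a value above U+10FFFF)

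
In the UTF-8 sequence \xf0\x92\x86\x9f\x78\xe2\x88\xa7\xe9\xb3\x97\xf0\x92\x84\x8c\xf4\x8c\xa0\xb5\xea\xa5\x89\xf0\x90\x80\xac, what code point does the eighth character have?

Offset 0: leading byte 0xF0 = 11110000 → 4-byte char #1 = F0 92 86 9F.
Offset 4: leading byte 0x78 = 01111000 → 1-byte char #2 = 78.
Offset 5: leading byte 0xE2 = 11100010 → 3-byte char #3 = E2 88 A7.
Offset 8: leading byte 0xE9 = 11101001 → 3-byte char #4 = E9 B3 97.
Offset 11: leading byte 0xF0 = 11110000 → 4-byte char #5 = F0 92 84 8C.
Offset 15: leading byte 0xF4 = 11110100 → 4-byte char #6 = F4 8C A0 B5.
Offset 19: leading byte 0xEA = 11101010 → 3-byte char #7 = EA A5 89.
Offset 22: leading byte 0xF0 = 11110000 → 4-byte char #8 = F0 90 80 AC.
Leading byte 0xF0 = 11110000 matches 11110xxx → 4-byte sequence.
Byte 1: 0xF0 = 11110000, payload 000 (3 bits).
Byte 2: 0x90 = 10010000 (10xxxxxx ✓), payload 010000.
Byte 3: 0x80 = 10000000 (10xxxxxx ✓), payload 000000.
Byte 4: 0xAC = 10101100 (10xxxxxx ✓), payload 101100.
Concatenate: 000010000000000101100 = 0x1002C (21 bits → U+1002C).

U+1002C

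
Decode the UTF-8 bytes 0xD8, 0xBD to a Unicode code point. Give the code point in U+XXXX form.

U+063D

Leading byte 0xD8 = 11011000 matches 110xxxxx → 2-byte sequence.
Byte 1: 0xD8 = 11011000, payload 11000 (5 bits).
Byte 2: 0xBD = 10111101 (10xxxxxx ✓), payload 111101.
Concatenate: 11000111101 = 0x63D (11 bits → U+063D).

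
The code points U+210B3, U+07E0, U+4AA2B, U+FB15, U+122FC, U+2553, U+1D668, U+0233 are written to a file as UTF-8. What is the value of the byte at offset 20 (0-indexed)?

0xF0

U+210B3 → 4-byte form F0 A1 82 B3 at offsets 0–3.
U+07E0 → 2-byte form DF A0 at offsets 4–5.
U+4AA2B → 4-byte form F1 8A A8 AB at offsets 6–9.
U+FB15 → 3-byte form EF AC 95 at offsets 10–12.
U+122FC → 4-byte form F0 92 8B BC at offsets 13–16.
U+2553 → 3-byte form E2 95 93 at offsets 17–19.
U+1D668 → 4-byte form F0 9D 99 A8 at offsets 20–23.
Offset 20 falls in char 7's range; it's byte 1 of F0 9D 99 A8 = 0xF0.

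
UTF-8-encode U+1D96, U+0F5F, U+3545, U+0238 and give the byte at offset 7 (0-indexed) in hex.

0x95

U+1D96 → 3-byte form E1 B6 96 at offsets 0–2.
U+0F5F → 3-byte form E0 BD 9F at offsets 3–5.
U+3545 → 3-byte form E3 95 85 at offsets 6–8.
Offset 7 falls in char 3's range; it's byte 2 of E3 95 85 = 0x95.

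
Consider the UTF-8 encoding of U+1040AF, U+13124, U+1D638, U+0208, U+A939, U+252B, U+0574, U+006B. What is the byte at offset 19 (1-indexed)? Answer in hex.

0x94

1-indexed offset 19 is 0-indexed offset 18.
U+1040AF → 4-byte form F4 84 82 AF at offsets 0–3.
U+13124 → 4-byte form F0 93 84 A4 at offsets 4–7.
U+1D638 → 4-byte form F0 9D 98 B8 at offsets 8–11.
U+0208 → 2-byte form C8 88 at offsets 12–13.
U+A939 → 3-byte form EA A4 B9 at offsets 14–16.
U+252B → 3-byte form E2 94 AB at offsets 17–19.
Offset 18 falls in char 6's range; it's byte 2 of E2 94 AB = 0x94.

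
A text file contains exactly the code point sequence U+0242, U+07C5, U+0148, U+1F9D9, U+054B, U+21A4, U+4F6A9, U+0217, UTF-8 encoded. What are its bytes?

C9 82 DF 85 C5 88 F0 9F A7 99 D5 8B E2 86 A4 F1 8F 9A A9 C8 97

U+0242: 2-byte form → C9 82.
U+07C5: 2-byte form → DF 85.
U+0148: 2-byte form → C5 88.
U+1F9D9: 4-byte form → F0 9F A7 99.
U+054B: 2-byte form → D5 8B.
U+21A4: 3-byte form → E2 86 A4.
U+4F6A9: 4-byte form → F1 8F 9A A9.
U+0217: 2-byte form → C8 97.
Concatenated (21 bytes): C9 82 DF 85 C5 88 F0 9F A7 99 D5 8B E2 86 A4 F1 8F 9A A9 C8 97.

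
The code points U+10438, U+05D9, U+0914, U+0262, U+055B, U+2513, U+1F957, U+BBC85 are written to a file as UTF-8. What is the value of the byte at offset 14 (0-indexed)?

U+10438 → 4-byte form F0 90 90 B8 at offsets 0–3.
U+05D9 → 2-byte form D7 99 at offsets 4–5.
U+0914 → 3-byte form E0 A4 94 at offsets 6–8.
U+0262 → 2-byte form C9 A2 at offsets 9–10.
U+055B → 2-byte form D5 9B at offsets 11–12.
U+2513 → 3-byte form E2 94 93 at offsets 13–15.
Offset 14 falls in char 6's range; it's byte 2 of E2 94 93 = 0x94.

0x94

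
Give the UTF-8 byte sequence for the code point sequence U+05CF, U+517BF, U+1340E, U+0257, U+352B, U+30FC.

U+05CF: 2-byte form → D7 8F.
U+517BF: 4-byte form → F1 91 9E BF.
U+1340E: 4-byte form → F0 93 90 8E.
U+0257: 2-byte form → C9 97.
U+352B: 3-byte form → E3 94 AB.
U+30FC: 3-byte form → E3 83 BC.
Concatenated (18 bytes): D7 8F F1 91 9E BF F0 93 90 8E C9 97 E3 94 AB E3 83 BC.

D7 8F F1 91 9E BF F0 93 90 8E C9 97 E3 94 AB E3 83 BC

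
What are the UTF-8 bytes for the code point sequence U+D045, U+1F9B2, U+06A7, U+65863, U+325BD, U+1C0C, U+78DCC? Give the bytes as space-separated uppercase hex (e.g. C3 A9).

U+D045: 3-byte form → ED 81 85.
U+1F9B2: 4-byte form → F0 9F A6 B2.
U+06A7: 2-byte form → DA A7.
U+65863: 4-byte form → F1 A5 A1 A3.
U+325BD: 4-byte form → F0 B2 96 BD.
U+1C0C: 3-byte form → E1 B0 8C.
U+78DCC: 4-byte form → F1 B8 B7 8C.
Concatenated (24 bytes): ED 81 85 F0 9F A6 B2 DA A7 F1 A5 A1 A3 F0 B2 96 BD E1 B0 8C F1 B8 B7 8C.

ED 81 85 F0 9F A6 B2 DA A7 F1 A5 A1 A3 F0 B2 96 BD E1 B0 8C F1 B8 B7 8C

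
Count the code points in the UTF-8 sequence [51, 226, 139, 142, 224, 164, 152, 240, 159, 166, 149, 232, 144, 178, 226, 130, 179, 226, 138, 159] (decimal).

Byte at offset 0: 0x33 = 00110011 → 1-byte char (#1). Advance 1.
Byte at offset 1: 0xE2 = 11100010 → 3-byte char (#2). Advance 3.
Byte at offset 4: 0xE0 = 11100000 → 3-byte char (#3). Advance 3.
Byte at offset 7: 0xF0 = 11110000 → 4-byte char (#4). Advance 4.
Byte at offset 11: 0xE8 = 11101000 → 3-byte char (#5). Advance 3.
Byte at offset 14: 0xE2 = 11100010 → 3-byte char (#6). Advance 3.
Byte at offset 17: 0xE2 = 11100010 → 3-byte char (#7). Advance 3.
Reached end at offset 20 after 7 code points.

7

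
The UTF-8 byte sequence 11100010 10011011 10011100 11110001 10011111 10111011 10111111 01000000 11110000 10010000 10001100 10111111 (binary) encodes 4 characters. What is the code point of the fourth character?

Offset 0: leading byte 0xE2 = 11100010 → 3-byte char #1 = E2 9B 9C.
Offset 3: leading byte 0xF1 = 11110001 → 4-byte char #2 = F1 9F BB BF.
Offset 7: leading byte 0x40 = 01000000 → 1-byte char #3 = 40.
Offset 8: leading byte 0xF0 = 11110000 → 4-byte char #4 = F0 90 8C BF.
Leading byte 0xF0 = 11110000 matches 11110xxx → 4-byte sequence.
Byte 1: 0xF0 = 11110000, payload 000 (3 bits).
Byte 2: 0x90 = 10010000 (10xxxxxx ✓), payload 010000.
Byte 3: 0x8C = 10001100 (10xxxxxx ✓), payload 001100.
Byte 4: 0xBF = 10111111 (10xxxxxx ✓), payload 111111.
Concatenate: 000010000001100111111 = 0x1033F (21 bits → U+1033F).

U+1033F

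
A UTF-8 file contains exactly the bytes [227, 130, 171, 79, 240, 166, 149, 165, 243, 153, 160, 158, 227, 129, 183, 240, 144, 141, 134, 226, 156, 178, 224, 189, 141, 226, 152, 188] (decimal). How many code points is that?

9

Byte at offset 0: 0xE3 = 11100011 → 3-byte char (#1). Advance 3.
Byte at offset 3: 0x4F = 01001111 → 1-byte char (#2). Advance 1.
Byte at offset 4: 0xF0 = 11110000 → 4-byte char (#3). Advance 4.
Byte at offset 8: 0xF3 = 11110011 → 4-byte char (#4). Advance 4.
Byte at offset 12: 0xE3 = 11100011 → 3-byte char (#5). Advance 3.
Byte at offset 15: 0xF0 = 11110000 → 4-byte char (#6). Advance 4.
Byte at offset 19: 0xE2 = 11100010 → 3-byte char (#7). Advance 3.
Byte at offset 22: 0xE0 = 11100000 → 3-byte char (#8). Advance 3.
Byte at offset 25: 0xE2 = 11100010 → 3-byte char (#9). Advance 3.
Reached end at offset 28 after 9 code points.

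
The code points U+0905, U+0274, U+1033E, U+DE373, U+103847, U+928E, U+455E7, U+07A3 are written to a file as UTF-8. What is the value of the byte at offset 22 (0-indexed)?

U+0905 → 3-byte form E0 A4 85 at offsets 0–2.
U+0274 → 2-byte form C9 B4 at offsets 3–4.
U+1033E → 4-byte form F0 90 8C BE at offsets 5–8.
U+DE373 → 4-byte form F3 9E 8D B3 at offsets 9–12.
U+103847 → 4-byte form F4 83 A1 87 at offsets 13–16.
U+928E → 3-byte form E9 8A 8E at offsets 17–19.
U+455E7 → 4-byte form F1 85 97 A7 at offsets 20–23.
Offset 22 falls in char 7's range; it's byte 3 of F1 85 97 A7 = 0x97.

0x97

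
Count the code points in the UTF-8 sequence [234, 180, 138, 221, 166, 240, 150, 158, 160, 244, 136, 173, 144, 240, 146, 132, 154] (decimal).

5

Byte at offset 0: 0xEA = 11101010 → 3-byte char (#1). Advance 3.
Byte at offset 3: 0xDD = 11011101 → 2-byte char (#2). Advance 2.
Byte at offset 5: 0xF0 = 11110000 → 4-byte char (#3). Advance 4.
Byte at offset 9: 0xF4 = 11110100 → 4-byte char (#4). Advance 4.
Byte at offset 13: 0xF0 = 11110000 → 4-byte char (#5). Advance 4.
Reached end at offset 17 after 5 code points.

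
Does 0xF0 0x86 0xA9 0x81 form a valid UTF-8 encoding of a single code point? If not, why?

Leading byte 0xF0 = 11110000 → 4-byte form.
Continuation bytes all match 10xxxxxx. Payload decodes to 0x6A41.
But 0x6A41 < 0x10000, the minimum for a 4-byte sequence — this is an overlong encoding.

invalid (overlong encoding)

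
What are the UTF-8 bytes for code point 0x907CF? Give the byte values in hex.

F2 90 9F 8F

U+907CF = 0x907CF = 591823 decimal. In range U+10000–U+10FFFF → 4-byte form: 11110xxx 10xxxxxx 10xxxxxx 10xxxxxx.
Binary (21 bits): 010010000011111001111.
Split 3+6+6+6: 010 | 010000 | 011111 | 001111.
Byte 1: 11110010 = 0xF2.
Byte 2: 10010000 = 0x90.
Byte 3: 10011111 = 0x9F.
Byte 4: 10001111 = 0x8F.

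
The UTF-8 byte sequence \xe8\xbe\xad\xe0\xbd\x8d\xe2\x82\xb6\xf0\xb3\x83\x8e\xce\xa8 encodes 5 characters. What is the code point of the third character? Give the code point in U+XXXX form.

U+20B6

Offset 0: leading byte 0xE8 = 11101000 → 3-byte char #1 = E8 BE AD.
Offset 3: leading byte 0xE0 = 11100000 → 3-byte char #2 = E0 BD 8D.
Offset 6: leading byte 0xE2 = 11100010 → 3-byte char #3 = E2 82 B6.
Leading byte 0xE2 = 11100010 matches 1110xxxx → 3-byte sequence.
Byte 1: 0xE2 = 11100010, payload 0010 (4 bits).
Byte 2: 0x82 = 10000010 (10xxxxxx ✓), payload 000010.
Byte 3: 0xB6 = 10110110 (10xxxxxx ✓), payload 110110.
Concatenate: 0010000010110110 = 0x20B6 (16 bits → U+20B6).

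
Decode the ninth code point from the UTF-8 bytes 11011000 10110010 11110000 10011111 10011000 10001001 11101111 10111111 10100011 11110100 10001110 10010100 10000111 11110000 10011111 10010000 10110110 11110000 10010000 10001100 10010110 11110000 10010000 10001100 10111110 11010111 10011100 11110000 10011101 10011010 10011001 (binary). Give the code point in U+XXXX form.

U+1D699

Offset 0: leading byte 0xD8 = 11011000 → 2-byte char #1 = D8 B2.
Offset 2: leading byte 0xF0 = 11110000 → 4-byte char #2 = F0 9F 98 89.
Offset 6: leading byte 0xEF = 11101111 → 3-byte char #3 = EF BF A3.
Offset 9: leading byte 0xF4 = 11110100 → 4-byte char #4 = F4 8E 94 87.
Offset 13: leading byte 0xF0 = 11110000 → 4-byte char #5 = F0 9F 90 B6.
Offset 17: leading byte 0xF0 = 11110000 → 4-byte char #6 = F0 90 8C 96.
Offset 21: leading byte 0xF0 = 11110000 → 4-byte char #7 = F0 90 8C BE.
Offset 25: leading byte 0xD7 = 11010111 → 2-byte char #8 = D7 9C.
Offset 27: leading byte 0xF0 = 11110000 → 4-byte char #9 = F0 9D 9A 99.
Leading byte 0xF0 = 11110000 matches 11110xxx → 4-byte sequence.
Byte 1: 0xF0 = 11110000, payload 000 (3 bits).
Byte 2: 0x9D = 10011101 (10xxxxxx ✓), payload 011101.
Byte 3: 0x9A = 10011010 (10xxxxxx ✓), payload 011010.
Byte 4: 0x99 = 10011001 (10xxxxxx ✓), payload 011001.
Concatenate: 000011101011010011001 = 0x1D699 (21 bits → U+1D699).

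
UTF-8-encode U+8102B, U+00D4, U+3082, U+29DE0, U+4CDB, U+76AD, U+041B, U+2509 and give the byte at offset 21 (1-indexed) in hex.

0x9B

1-indexed offset 21 is 0-indexed offset 20.
U+8102B → 4-byte form F2 81 80 AB at offsets 0–3.
U+00D4 → 2-byte form C3 94 at offsets 4–5.
U+3082 → 3-byte form E3 82 82 at offsets 6–8.
U+29DE0 → 4-byte form F0 A9 B7 A0 at offsets 9–12.
U+4CDB → 3-byte form E4 B3 9B at offsets 13–15.
U+76AD → 3-byte form E7 9A AD at offsets 16–18.
U+041B → 2-byte form D0 9B at offsets 19–20.
Offset 20 falls in char 7's range; it's byte 2 of D0 9B = 0x9B.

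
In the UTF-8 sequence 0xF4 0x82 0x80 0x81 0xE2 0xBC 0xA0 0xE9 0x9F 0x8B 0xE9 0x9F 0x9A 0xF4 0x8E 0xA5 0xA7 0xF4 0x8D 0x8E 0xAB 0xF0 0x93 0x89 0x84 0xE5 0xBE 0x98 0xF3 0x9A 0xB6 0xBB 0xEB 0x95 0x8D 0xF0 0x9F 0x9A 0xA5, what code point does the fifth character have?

U+10E967

Offset 0: leading byte 0xF4 = 11110100 → 4-byte char #1 = F4 82 80 81.
Offset 4: leading byte 0xE2 = 11100010 → 3-byte char #2 = E2 BC A0.
Offset 7: leading byte 0xE9 = 11101001 → 3-byte char #3 = E9 9F 8B.
Offset 10: leading byte 0xE9 = 11101001 → 3-byte char #4 = E9 9F 9A.
Offset 13: leading byte 0xF4 = 11110100 → 4-byte char #5 = F4 8E A5 A7.
Leading byte 0xF4 = 11110100 matches 11110xxx → 4-byte sequence.
Byte 1: 0xF4 = 11110100, payload 100 (3 bits).
Byte 2: 0x8E = 10001110 (10xxxxxx ✓), payload 001110.
Byte 3: 0xA5 = 10100101 (10xxxxxx ✓), payload 100101.
Byte 4: 0xA7 = 10100111 (10xxxxxx ✓), payload 100111.
Concatenate: 100001110100101100111 = 0x10E967 (21 bits → U+10E967).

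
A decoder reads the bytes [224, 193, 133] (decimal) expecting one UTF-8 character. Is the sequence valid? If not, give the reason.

Leading byte 0xE0 = 11100000 → 3-byte form.
Byte 2 is 0xC1 = 11000001, which is not 10xxxxxx — expected a continuation byte.

invalid (non-continuation byte where continuation expected)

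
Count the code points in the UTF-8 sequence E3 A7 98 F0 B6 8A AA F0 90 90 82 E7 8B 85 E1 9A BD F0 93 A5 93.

Byte at offset 0: 0xE3 = 11100011 → 3-byte char (#1). Advance 3.
Byte at offset 3: 0xF0 = 11110000 → 4-byte char (#2). Advance 4.
Byte at offset 7: 0xF0 = 11110000 → 4-byte char (#3). Advance 4.
Byte at offset 11: 0xE7 = 11100111 → 3-byte char (#4). Advance 3.
Byte at offset 14: 0xE1 = 11100001 → 3-byte char (#5). Advance 3.
Byte at offset 17: 0xF0 = 11110000 → 4-byte char (#6). Advance 4.
Reached end at offset 21 after 6 code points.

6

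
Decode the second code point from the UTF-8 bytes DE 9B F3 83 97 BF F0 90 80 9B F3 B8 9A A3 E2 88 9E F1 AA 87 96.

Offset 0: leading byte 0xDE = 11011110 → 2-byte char #1 = DE 9B.
Offset 2: leading byte 0xF3 = 11110011 → 4-byte char #2 = F3 83 97 BF.
Leading byte 0xF3 = 11110011 matches 11110xxx → 4-byte sequence.
Byte 1: 0xF3 = 11110011, payload 011 (3 bits).
Byte 2: 0x83 = 10000011 (10xxxxxx ✓), payload 000011.
Byte 3: 0x97 = 10010111 (10xxxxxx ✓), payload 010111.
Byte 4: 0xBF = 10111111 (10xxxxxx ✓), payload 111111.
Concatenate: 011000011010111111111 = 0xC35FF (21 bits → U+C35FF).

U+C35FF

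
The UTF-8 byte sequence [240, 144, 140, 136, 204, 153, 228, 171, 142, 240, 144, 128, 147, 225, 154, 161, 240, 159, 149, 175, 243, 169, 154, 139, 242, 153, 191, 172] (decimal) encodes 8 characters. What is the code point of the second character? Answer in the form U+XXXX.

U+0319

Offset 0: leading byte 0xF0 = 11110000 → 4-byte char #1 = F0 90 8C 88.
Offset 4: leading byte 0xCC = 11001100 → 2-byte char #2 = CC 99.
Leading byte 0xCC = 11001100 matches 110xxxxx → 2-byte sequence.
Byte 1: 0xCC = 11001100, payload 01100 (5 bits).
Byte 2: 0x99 = 10011001 (10xxxxxx ✓), payload 011001.
Concatenate: 01100011001 = 0x319 (11 bits → U+0319).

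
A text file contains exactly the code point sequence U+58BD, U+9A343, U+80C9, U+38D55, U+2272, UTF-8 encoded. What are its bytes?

U+58BD: 3-byte form → E5 A2 BD.
U+9A343: 4-byte form → F2 9A 8D 83.
U+80C9: 3-byte form → E8 83 89.
U+38D55: 4-byte form → F0 B8 B5 95.
U+2272: 3-byte form → E2 89 B2.
Concatenated (17 bytes): E5 A2 BD F2 9A 8D 83 E8 83 89 F0 B8 B5 95 E2 89 B2.

E5 A2 BD F2 9A 8D 83 E8 83 89 F0 B8 B5 95 E2 89 B2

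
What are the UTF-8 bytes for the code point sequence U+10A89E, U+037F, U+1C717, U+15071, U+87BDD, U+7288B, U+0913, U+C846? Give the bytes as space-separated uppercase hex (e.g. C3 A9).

F4 8A A2 9E CD BF F0 9C 9C 97 F0 95 81 B1 F2 87 AF 9D F1 B2 A2 8B E0 A4 93 EC A1 86

U+10A89E: 4-byte form → F4 8A A2 9E.
U+037F: 2-byte form → CD BF.
U+1C717: 4-byte form → F0 9C 9C 97.
U+15071: 4-byte form → F0 95 81 B1.
U+87BDD: 4-byte form → F2 87 AF 9D.
U+7288B: 4-byte form → F1 B2 A2 8B.
U+0913: 3-byte form → E0 A4 93.
U+C846: 3-byte form → EC A1 86.
Concatenated (28 bytes): F4 8A A2 9E CD BF F0 9C 9C 97 F0 95 81 B1 F2 87 AF 9D F1 B2 A2 8B E0 A4 93 EC A1 86.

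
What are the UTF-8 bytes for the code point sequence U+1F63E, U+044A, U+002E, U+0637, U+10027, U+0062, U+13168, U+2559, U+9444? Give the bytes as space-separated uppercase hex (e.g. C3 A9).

U+1F63E: 4-byte form → F0 9F 98 BE.
U+044A: 2-byte form → D1 8A.
U+002E: 1-byte form → 2E.
U+0637: 2-byte form → D8 B7.
U+10027: 4-byte form → F0 90 80 A7.
U+0062: 1-byte form → 62.
U+13168: 4-byte form → F0 93 85 A8.
U+2559: 3-byte form → E2 95 99.
U+9444: 3-byte form → E9 91 84.
Concatenated (24 bytes): F0 9F 98 BE D1 8A 2E D8 B7 F0 90 80 A7 62 F0 93 85 A8 E2 95 99 E9 91 84.

F0 9F 98 BE D1 8A 2E D8 B7 F0 90 80 A7 62 F0 93 85 A8 E2 95 99 E9 91 84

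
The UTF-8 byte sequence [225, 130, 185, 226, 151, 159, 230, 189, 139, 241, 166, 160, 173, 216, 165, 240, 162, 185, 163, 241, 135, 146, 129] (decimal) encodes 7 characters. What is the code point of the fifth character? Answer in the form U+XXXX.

U+0625

Offset 0: leading byte 0xE1 = 11100001 → 3-byte char #1 = E1 82 B9.
Offset 3: leading byte 0xE2 = 11100010 → 3-byte char #2 = E2 97 9F.
Offset 6: leading byte 0xE6 = 11100110 → 3-byte char #3 = E6 BD 8B.
Offset 9: leading byte 0xF1 = 11110001 → 4-byte char #4 = F1 A6 A0 AD.
Offset 13: leading byte 0xD8 = 11011000 → 2-byte char #5 = D8 A5.
Leading byte 0xD8 = 11011000 matches 110xxxxx → 2-byte sequence.
Byte 1: 0xD8 = 11011000, payload 11000 (5 bits).
Byte 2: 0xA5 = 10100101 (10xxxxxx ✓), payload 100101.
Concatenate: 11000100101 = 0x625 (11 bits → U+0625).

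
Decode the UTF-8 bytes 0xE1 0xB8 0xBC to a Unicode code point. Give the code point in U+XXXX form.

U+1E3C

Leading byte 0xE1 = 11100001 matches 1110xxxx → 3-byte sequence.
Byte 1: 0xE1 = 11100001, payload 0001 (4 bits).
Byte 2: 0xB8 = 10111000 (10xxxxxx ✓), payload 111000.
Byte 3: 0xBC = 10111100 (10xxxxxx ✓), payload 111100.
Concatenate: 0001111000111100 = 0x1E3C (16 bits → U+1E3C).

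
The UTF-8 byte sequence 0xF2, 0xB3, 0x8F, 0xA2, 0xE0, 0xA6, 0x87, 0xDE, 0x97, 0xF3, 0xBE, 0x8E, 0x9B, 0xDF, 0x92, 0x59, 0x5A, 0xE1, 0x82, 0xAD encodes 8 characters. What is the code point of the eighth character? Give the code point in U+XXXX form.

Offset 0: leading byte 0xF2 = 11110010 → 4-byte char #1 = F2 B3 8F A2.
Offset 4: leading byte 0xE0 = 11100000 → 3-byte char #2 = E0 A6 87.
Offset 7: leading byte 0xDE = 11011110 → 2-byte char #3 = DE 97.
Offset 9: leading byte 0xF3 = 11110011 → 4-byte char #4 = F3 BE 8E 9B.
Offset 13: leading byte 0xDF = 11011111 → 2-byte char #5 = DF 92.
Offset 15: leading byte 0x59 = 01011001 → 1-byte char #6 = 59.
Offset 16: leading byte 0x5A = 01011010 → 1-byte char #7 = 5A.
Offset 17: leading byte 0xE1 = 11100001 → 3-byte char #8 = E1 82 AD.
Leading byte 0xE1 = 11100001 matches 1110xxxx → 3-byte sequence.
Byte 1: 0xE1 = 11100001, payload 0001 (4 bits).
Byte 2: 0x82 = 10000010 (10xxxxxx ✓), payload 000010.
Byte 3: 0xAD = 10101101 (10xxxxxx ✓), payload 101101.
Concatenate: 0001000010101101 = 0x10AD (16 bits → U+10AD).

U+10AD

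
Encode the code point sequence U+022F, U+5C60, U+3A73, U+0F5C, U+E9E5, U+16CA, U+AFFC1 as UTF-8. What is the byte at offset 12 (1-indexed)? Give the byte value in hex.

0xEE

1-indexed offset 12 is 0-indexed offset 11.
U+022F → 2-byte form C8 AF at offsets 0–1.
U+5C60 → 3-byte form E5 B1 A0 at offsets 2–4.
U+3A73 → 3-byte form E3 A9 B3 at offsets 5–7.
U+0F5C → 3-byte form E0 BD 9C at offsets 8–10.
U+E9E5 → 3-byte form EE A7 A5 at offsets 11–13.
Offset 11 falls in char 5's range; it's byte 1 of EE A7 A5 = 0xEE.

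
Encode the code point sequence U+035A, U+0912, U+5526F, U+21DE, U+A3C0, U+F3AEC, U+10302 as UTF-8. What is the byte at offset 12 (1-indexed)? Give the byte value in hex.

0x9E

1-indexed offset 12 is 0-indexed offset 11.
U+035A → 2-byte form CD 9A at offsets 0–1.
U+0912 → 3-byte form E0 A4 92 at offsets 2–4.
U+5526F → 4-byte form F1 95 89 AF at offsets 5–8.
U+21DE → 3-byte form E2 87 9E at offsets 9–11.
Offset 11 falls in char 4's range; it's byte 3 of E2 87 9E = 0x9E.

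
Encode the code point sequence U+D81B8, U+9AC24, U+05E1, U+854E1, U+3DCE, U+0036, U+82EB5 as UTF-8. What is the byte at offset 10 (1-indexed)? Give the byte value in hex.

0xA1

1-indexed offset 10 is 0-indexed offset 9.
U+D81B8 → 4-byte form F3 98 86 B8 at offsets 0–3.
U+9AC24 → 4-byte form F2 9A B0 A4 at offsets 4–7.
U+05E1 → 2-byte form D7 A1 at offsets 8–9.
Offset 9 falls in char 3's range; it's byte 2 of D7 A1 = 0xA1.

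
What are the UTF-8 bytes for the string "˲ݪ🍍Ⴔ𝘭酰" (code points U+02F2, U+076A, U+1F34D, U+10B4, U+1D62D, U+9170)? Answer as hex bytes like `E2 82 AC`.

U+02F2: 2-byte form → CB B2.
U+076A: 2-byte form → DD AA.
U+1F34D: 4-byte form → F0 9F 8D 8D.
U+10B4: 3-byte form → E1 82 B4.
U+1D62D: 4-byte form → F0 9D 98 AD.
U+9170: 3-byte form → E9 85 B0.
Concatenated (18 bytes): CB B2 DD AA F0 9F 8D 8D E1 82 B4 F0 9D 98 AD E9 85 B0.

CB B2 DD AA F0 9F 8D 8D E1 82 B4 F0 9D 98 AD E9 85 B0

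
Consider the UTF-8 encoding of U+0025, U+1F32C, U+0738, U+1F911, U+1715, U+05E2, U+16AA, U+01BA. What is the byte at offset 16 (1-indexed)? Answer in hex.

1-indexed offset 16 is 0-indexed offset 15.
U+0025 → 1-byte form 25 at offsets 0–0.
U+1F32C → 4-byte form F0 9F 8C AC at offsets 1–4.
U+0738 → 2-byte form DC B8 at offsets 5–6.
U+1F911 → 4-byte form F0 9F A4 91 at offsets 7–10.
U+1715 → 3-byte form E1 9C 95 at offsets 11–13.
U+05E2 → 2-byte form D7 A2 at offsets 14–15.
Offset 15 falls in char 6's range; it's byte 2 of D7 A2 = 0xA2.

0xA2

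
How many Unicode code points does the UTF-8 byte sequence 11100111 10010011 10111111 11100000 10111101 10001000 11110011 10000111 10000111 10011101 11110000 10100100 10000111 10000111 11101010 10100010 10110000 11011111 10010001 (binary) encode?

6

Byte at offset 0: 0xE7 = 11100111 → 3-byte char (#1). Advance 3.
Byte at offset 3: 0xE0 = 11100000 → 3-byte char (#2). Advance 3.
Byte at offset 6: 0xF3 = 11110011 → 4-byte char (#3). Advance 4.
Byte at offset 10: 0xF0 = 11110000 → 4-byte char (#4). Advance 4.
Byte at offset 14: 0xEA = 11101010 → 3-byte char (#5). Advance 3.
Byte at offset 17: 0xDF = 11011111 → 2-byte char (#6). Advance 2.
Reached end at offset 19 after 6 code points.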